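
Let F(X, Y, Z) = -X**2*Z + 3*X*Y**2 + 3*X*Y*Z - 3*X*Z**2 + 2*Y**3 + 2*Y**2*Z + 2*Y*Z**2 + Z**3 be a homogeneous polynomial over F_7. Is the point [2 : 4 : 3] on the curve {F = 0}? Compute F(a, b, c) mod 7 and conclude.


F(2,4,3) ≡ 5 (mod 7); P is NOT on the curve.

Evaluate F(2, 4, 3) term-by-term (mod 7).
  -X**2*Z ↦ -1·4·1·3 = -12
  3*X*Y**2 ↦ 3·2·16·1 = 96
  3*X*Y*Z ↦ 3·2·4·3 = 72
  -3*X*Z**2 ↦ -3·2·1·9 = -54
  2*Y**3 ↦ 2·1·64·1 = 128
  2*Y**2*Z ↦ 2·1·16·3 = 96
  2*Y*Z**2 ↦ 2·1·4·9 = 72
  Z**3 ↦ 1·1·1·27 = 27
Sum: F(2, 4, 3) = (-12) + (96) + (72) + (-54) + (128) + (96) + (72) + (27) = 425.
Reducing mod 7: 425 ≡ 5 (mod 7).
Since F(a, b, c) ≡ 5 ≠ 0 (mod 7), P does NOT lie on the curve.


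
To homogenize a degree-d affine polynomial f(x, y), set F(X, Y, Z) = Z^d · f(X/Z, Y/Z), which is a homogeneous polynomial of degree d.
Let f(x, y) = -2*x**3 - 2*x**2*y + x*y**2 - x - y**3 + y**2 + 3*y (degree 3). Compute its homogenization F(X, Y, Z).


F(X, Y, Z) = -2*X**3 - 2*X**2*Y + X*Y**2 - X*Z**2 - Y**3 + Y**2*Z + 3*Y*Z**2

deg(f) = 3.
Substitute x = X/Z, y = Y/Z into f, then multiply by Z^3.
  monomial -2·x^3·y^0 ↦ -2·X^3·Y^0·Z^0.
  monomial -2·x^2·y^1 ↦ -2·X^2·Y^1·Z^0.
  monomial 1·x^1·y^2 ↦ 1·X^1·Y^2·Z^0.
  monomial -1·x^1·y^0 ↦ -1·X^1·Y^0·Z^2.
  monomial -1·x^0·y^3 ↦ -1·X^0·Y^3·Z^0.
  monomial 1·x^0·y^2 ↦ 1·X^0·Y^2·Z^1.
  monomial 3·x^0·y^1 ↦ 3·X^0·Y^1·Z^2.
Collecting: F(X, Y, Z) = -2*X**3 - 2*X**2*Y + X*Y**2 - X*Z**2 - Y**3 + Y**2*Z + 3*Y*Z**2.


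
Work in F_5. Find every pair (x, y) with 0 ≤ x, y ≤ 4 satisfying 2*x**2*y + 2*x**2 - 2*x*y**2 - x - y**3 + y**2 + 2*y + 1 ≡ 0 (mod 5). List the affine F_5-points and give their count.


Affine F_5-points: {(2, 4), (3, 1), (4, 1)}; count = 3.

For each of the 25 pairs (x, y) ∈ F_5², evaluate f(x, y) mod 5. Record the zeros.
  x = 0: [0↦1, 1↦3, 2↦1, 3↦4, 4↦1]  zeros at y ∈ ∅
  x = 1: [0↦2, 1↦4, 2↦3, 3↦3, 4↦3]  zeros at y ∈ ∅
  x = 2: [0↦2, 1↦3, 2↦2, 3↦3, 4↦0]  zeros at y ∈ {4}
  x = 3: [0↦1, 1↦0, 2↦3, 3↦4, 4↦2]  zeros at y ∈ {1}
  x = 4: [0↦4, 1↦0, 2↦1, 3↦1, 4↦4]  zeros at y ∈ {1}
Collecting zeros: affine points = {(2, 4), (3, 1), (4, 1)}.
Total count |C(F_5)_aff| = 3.


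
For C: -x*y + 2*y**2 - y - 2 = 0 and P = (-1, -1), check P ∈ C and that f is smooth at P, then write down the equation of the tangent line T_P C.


Tangent line at P: x - 4*y - 3 = 0.

Step 1: f(-1, -1) = 0, so P lies on C.
Step 2: partial derivatives
  f_x(x, y) = -y, f_y(x, y) = -x + 4*y - 1.
  f_x(P) = 1, f_y(P) = -4 (gradient nonzero, so P is smooth).
Step 3: tangent line at P: 1·(x − -1) + -4·(y − -1) = 0.
Expanding: x - 4*y - 3 = 0.


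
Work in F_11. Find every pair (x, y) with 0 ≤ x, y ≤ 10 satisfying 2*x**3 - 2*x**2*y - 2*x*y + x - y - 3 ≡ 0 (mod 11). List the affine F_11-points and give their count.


Affine F_11-points: {(0, 8), (1, 0), (2, 2), (3, 7), (4, 1), (5, 9), (6, 9), (7, 10), (8, 3), (9, 9), (10, 5)}; count = 11.

For each of the 121 pairs (x, y) ∈ F_11², evaluate f(x, y) mod 11. Record the zeros.
  x = 0: [0↦8, 1↦7, 2↦6, 3↦5, 4↦4, 5↦3, 6↦2, 7↦1, 8↦0, 9↦10, 10↦9]  zeros at y ∈ {8}
  x = 1: [0↦0, 1↦6, 2↦1, 3↦7, 4↦2, 5↦8, 6↦3, 7↦9, 8↦4, 9↦10, 10↦5]  zeros at y ∈ {0}
  x = 2: [0↦4, 1↦2, 2↦0, 3↦9, 4↦7, 5↦5, 6↦3, 7↦1, 8↦10, 9↦8, 10↦6]  zeros at y ∈ {2}
  x = 3: [0↦10, 1↦7, 2↦4, 3↦1, 4↦9, 5↦6, 6↦3, 7↦0, 8↦8, 9↦5, 10↦2]  zeros at y ∈ {7}
  x = 4: [0↦8, 1↦0, 2↦3, 3↦6, 4↦9, 5↦1, 6↦4, 7↦7, 8↦10, 9↦2, 10↦5]  zeros at y ∈ {1}
  x = 5: [0↦10, 1↦4, 2↦9, 3↦3, 4↦8, 5↦2, 6↦7, 7↦1, 8↦6, 9↦0, 10↦5]  zeros at y ∈ {9}
  x = 6: [0↦6, 1↦9, 2↦1, 3↦4, 4↦7, 5↦10, 6↦2, 7↦5, 8↦8, 9↦0, 10↦3]  zeros at y ∈ {9}
  x = 7: [0↦8, 1↦5, 2↦2, 3↦10, 4↦7, 5↦4, 6↦1, 7↦9, 8↦6, 9↦3, 10↦0]  zeros at y ∈ {10}
  x = 8: [0↦6, 1↦4, 2↦2, 3↦0, 4↦9, 5↦7, 6↦5, 7↦3, 8↦1, 9↦10, 10↦8]  zeros at y ∈ {3}
  x = 9: [0↦1, 1↦7, 2↦2, 3↦8, 4↦3, 5↦9, 6↦4, 7↦10, 8↦5, 9↦0, 10↦6]  zeros at y ∈ {9}
  x = 10: [0↦5, 1↦4, 2↦3, 3↦2, 4↦1, 5↦0, 6↦10, 7↦9, 8↦8, 9↦7, 10↦6]  zeros at y ∈ {5}
Collecting zeros: affine points = {(0, 8), (1, 0), (2, 2), (3, 7), (4, 1), (5, 9), (6, 9), (7, 10), (8, 3), (9, 9), (10, 5)}.
Total count |C(F_11)_aff| = 11.


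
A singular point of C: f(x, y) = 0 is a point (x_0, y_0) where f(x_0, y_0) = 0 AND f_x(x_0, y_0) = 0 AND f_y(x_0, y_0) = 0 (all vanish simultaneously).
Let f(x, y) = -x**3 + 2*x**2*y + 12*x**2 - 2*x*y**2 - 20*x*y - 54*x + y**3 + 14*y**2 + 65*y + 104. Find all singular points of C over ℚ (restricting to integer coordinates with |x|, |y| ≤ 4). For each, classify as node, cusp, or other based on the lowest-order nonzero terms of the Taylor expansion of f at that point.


Singular points: {(2, -3)}; classification: cusp.

Compute partial derivatives:
  f_x = -3*x**2 + 4*x*y + 24*x - 2*y**2 - 20*y - 54.
  f_y = 2*x**2 - 4*x*y - 20*x + 3*y**2 + 28*y + 65.
Scan x_0 ∈ {−4, ..., 4}. For each x_0, f_y(x_0, y) is a polynomial in y; find its integer roots y ∈ {−4, ..., 4}, then test f_x and f at those candidates.
  x = -4: f_y(-4, y) = 3*y**2 + 44*y + 177; no integer root y with |y| ≤ 4.
  x = -3: f_y(-3, y) = 3*y**2 + 40*y + 143; no integer root y with |y| ≤ 4.
  x = -2: f_y(-2, y) = 3*y**2 + 36*y + 113; no integer root y with |y| ≤ 4.
  x = -1: f_y(-1, y) = 3*y**2 + 32*y + 87; no integer root y with |y| ≤ 4.
  x = 0: f_y(0, y) = 3*y**2 + 28*y + 65; no integer root y with |y| ≤ 4.
  x = 1: f_y(1, y) = 3*y**2 + 24*y + 47; no integer root y with |y| ≤ 4.
  x = 2: f_y(2, y) = 3*y**2 + 20*y + 33; vanishes at y ∈ {-3}. (2, -3): f_x = 0, f = 0 — SINGULAR.
  x = 3: f_y(3, y) = 3*y**2 + 16*y + 23; no integer root y with |y| ≤ 4.
  x = 4: f_y(4, y) = 3*y**2 + 12*y + 17; no integer root y with |y| ≤ 4.
Only singular point on the grid: (2, -3).
Classify: substitute x = 2 + u, y = -3 + v and expand: f = -u**3 + 2*u**2*v - 2*u*v**2 + v**3 + v**2.
No constant or linear terms (consistent with a singular point). Quadratic part: v**2. Cubic part: -u**3 + 2*u**2*v - 2*u*v**2 + v**3.
The quadratic part v**2 is a perfect square, so there is a single (double) tangent line v = 0, i.e. y = -3. Restricting the cubic part to that line (v = 0) leaves -u**3 ≠ 0, so f is not divisible by v and the branch is v² ≈ u**3 to lowest order — this is a cusp.
Classification: cusp.


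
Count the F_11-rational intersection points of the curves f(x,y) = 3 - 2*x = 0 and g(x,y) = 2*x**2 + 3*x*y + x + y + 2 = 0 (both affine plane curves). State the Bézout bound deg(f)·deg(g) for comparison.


Common zeros: ∅; count = 0; Bézout bound = 2.

deg(f) = 1, deg(g) = 2, so Bézout bound = 2.
Scan x ∈ F_11. For each x, list the y ∈ F_11 with f(x, y) ≡ 0 and those with g(x, y) ≡ 0 (mod 11); the common zeros in that column are the intersection.
  x = 0: f ≡ 0 at y ∈ ∅; g ≡ 0 at y ∈ {9}; common: ∅.
  x = 1: f ≡ 0 at y ∈ ∅; g ≡ 0 at y ∈ {7}; common: ∅.
  x = 2: f ≡ 0 at y ∈ ∅; g ≡ 0 at y ∈ {3}; common: ∅.
  x = 3: f ≡ 0 at y ∈ ∅; g ≡ 0 at y ∈ {1}; common: ∅.
  x = 4: f ≡ 0 at y ∈ ∅; g ≡ 0 at y ∈ {3}; common: ∅.
  x = 5: f ≡ 0 at y ∈ ∅; g ≡ 0 at y ∈ {4}; common: ∅.
  x = 6: f ≡ 0 at y ∈ ∅; g ≡ 0 at y ∈ {1}; common: ∅.
  x = 7: f ≡ 0 at y ∈ {0, 1, 2, 3, 4, 5, 6, 7, 8, 9, 10}; g ≡ 0 at y ∈ ∅; common: ∅.
  x = 8: f ≡ 0 at y ∈ ∅; g ≡ 0 at y ∈ {9}; common: ∅.
  x = 9: f ≡ 0 at y ∈ ∅; g ≡ 0 at y ∈ {6}; common: ∅.
  x = 10: f ≡ 0 at y ∈ ∅; g ≡ 0 at y ∈ {7}; common: ∅.
Collecting: common zeros = ∅, so the count is 0.
Comparison with the Bézout bound: 0 ≤ 2 = deg(f)·deg(g), as expected for curves with no common component (the affine F_11-count falls short of the bound because intersections may lie at infinity, over extension fields, or carry multiplicity).


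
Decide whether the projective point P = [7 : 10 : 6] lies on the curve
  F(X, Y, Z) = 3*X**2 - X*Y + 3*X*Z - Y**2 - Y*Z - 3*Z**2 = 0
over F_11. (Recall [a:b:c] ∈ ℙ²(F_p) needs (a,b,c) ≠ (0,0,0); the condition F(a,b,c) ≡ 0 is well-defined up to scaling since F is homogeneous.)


F(7,10,6) ≡ 1 (mod 11); P is NOT on the curve.

Evaluate F(7, 10, 6) term-by-term (mod 11).
  3*X**2 ↦ 3·49·1·1 = 147
  -X*Y ↦ -1·7·10·1 = -70
  3*X*Z ↦ 3·7·1·6 = 126
  -Y**2 ↦ -1·1·100·1 = -100
  -Y*Z ↦ -1·1·10·6 = -60
  -3*Z**2 ↦ -3·1·1·36 = -108
Sum: F(7, 10, 6) = (147) + (-70) + (126) + (-100) + (-60) + (-108) = -65.
Reducing mod 11: -65 ≡ 1 (mod 11).
Since F(a, b, c) ≡ 1 ≠ 0 (mod 11), P does NOT lie on the curve.


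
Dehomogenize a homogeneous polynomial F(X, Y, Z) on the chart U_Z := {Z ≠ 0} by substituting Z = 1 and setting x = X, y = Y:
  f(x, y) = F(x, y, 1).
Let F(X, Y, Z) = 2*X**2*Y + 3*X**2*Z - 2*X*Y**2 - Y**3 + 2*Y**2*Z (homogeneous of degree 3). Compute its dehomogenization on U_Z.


f(x, y) = 2*x**2*y + 3*x**2 - 2*x*y**2 - y**3 + 2*y**2

On U_Z we set Z = 1. Each monomial c·X^i·Y^j·Z^k in F becomes c·x^i·y^j·1^k = c·x^i·y^j.
Substituting Z = 1: F(X, Y, 1) = 2*x**2*y + 3*x**2 - 2*x*y**2 - y**3 + 2*y**2.
Note: deg(f) ≤ deg(F) = 3; strict inequality happens when F is divisible by Z (lost terms).


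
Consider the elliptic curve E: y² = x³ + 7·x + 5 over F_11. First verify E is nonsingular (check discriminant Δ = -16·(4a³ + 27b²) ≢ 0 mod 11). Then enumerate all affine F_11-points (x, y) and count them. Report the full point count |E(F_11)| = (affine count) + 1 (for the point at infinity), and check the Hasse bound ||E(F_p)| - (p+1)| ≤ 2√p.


Affine points = {(0, 4), (0, 7), (2, 4), (2, 7), (3, 3), (3, 8), (4, 3), (4, 8), (5, 0), (7, 1), (7, 10), (8, 1), (8, 10), (9, 4), (9, 7)}; affine count = 15; |E(F_11)| = 16.

Discriminant check: Δ ∝ 4a³ + 27b² = 4·7³ + 27·5² = 4·343 + 27·25 ≡ 1 (mod 11). Nonzero ⇒ E is nonsingular.
For each x ∈ F_11, compute rhs = x³ + 7·x + 5 mod 11, then count y ∈ F_11 with y² ≡ rhs.
  x = 0: rhs = 5, matching y values: 4, 7 (2 points).
  x = 1: rhs = 2, matching y values: none (0 points).
  x = 2: rhs = 5, matching y values: 4, 7 (2 points).
  x = 3: rhs = 9, matching y values: 3, 8 (2 points).
  x = 4: rhs = 9, matching y values: 3, 8 (2 points).
  x = 5: rhs = 0, matching y values: 0 (1 points).
  x = 6: rhs = 10, matching y values: none (0 points).
  x = 7: rhs = 1, matching y values: 1, 10 (2 points).
  x = 8: rhs = 1, matching y values: 1, 10 (2 points).
  x = 9: rhs = 5, matching y values: 4, 7 (2 points).
  x = 10: rhs = 8, matching y values: none (0 points).
Total affine count: 15.
Full point count |E(F_11)| = 15 + 1 = 16.
Hasse bound: |16 − (11+1)| = |4| = 4 ≤ 2√11 ≈ 6.6332 ✓.


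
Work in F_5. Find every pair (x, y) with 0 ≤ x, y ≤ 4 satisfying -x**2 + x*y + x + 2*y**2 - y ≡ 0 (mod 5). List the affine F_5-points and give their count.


Affine F_5-points: {(0, 0), (0, 3), (1, 0), (4, 3)}; count = 4.

For each of the 25 pairs (x, y) ∈ F_5², evaluate f(x, y) mod 5. Record the zeros.
  x = 0: [0↦0, 1↦1, 2↦1, 3↦0, 4↦3]  zeros at y ∈ {0, 3}
  x = 1: [0↦0, 1↦2, 2↦3, 3↦3, 4↦2]  zeros at y ∈ {0}
  x = 2: [0↦3, 1↦1, 2↦3, 3↦4, 4↦4]  zeros at y ∈ ∅
  x = 3: [0↦4, 1↦3, 2↦1, 3↦3, 4↦4]  zeros at y ∈ ∅
  x = 4: [0↦3, 1↦3, 2↦2, 3↦0, 4↦2]  zeros at y ∈ {3}
Collecting zeros: affine points = {(0, 0), (0, 3), (1, 0), (4, 3)}.
Total count |C(F_5)_aff| = 4.


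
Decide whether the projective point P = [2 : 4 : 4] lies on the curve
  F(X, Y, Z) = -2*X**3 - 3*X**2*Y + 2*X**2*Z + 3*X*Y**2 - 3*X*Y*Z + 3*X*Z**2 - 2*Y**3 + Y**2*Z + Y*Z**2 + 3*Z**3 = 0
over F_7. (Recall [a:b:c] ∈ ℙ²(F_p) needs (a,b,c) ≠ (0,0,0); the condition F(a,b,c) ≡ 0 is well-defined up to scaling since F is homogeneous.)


F(2,4,4) ≡ 4 (mod 7); P is NOT on the curve.

Evaluate F(2, 4, 4) term-by-term (mod 7).
  -2*X**3 ↦ -2·8·1·1 = -16
  -3*X**2*Y ↦ -3·4·4·1 = -48
  2*X**2*Z ↦ 2·4·1·4 = 32
  3*X*Y**2 ↦ 3·2·16·1 = 96
  -3*X*Y*Z ↦ -3·2·4·4 = -96
  3*X*Z**2 ↦ 3·2·1·16 = 96
  -2*Y**3 ↦ -2·1·64·1 = -128
  Y**2*Z ↦ 1·1·16·4 = 64
  Y*Z**2 ↦ 1·1·4·16 = 64
  3*Z**3 ↦ 3·1·1·64 = 192
Sum: F(2, 4, 4) = (-16) + (-48) + (32) + (96) + (-96) + (96) + (-128) + (64) + (64) + (192) = 256.
Reducing mod 7: 256 ≡ 4 (mod 7).
Since F(a, b, c) ≡ 4 ≠ 0 (mod 7), P does NOT lie on the curve.


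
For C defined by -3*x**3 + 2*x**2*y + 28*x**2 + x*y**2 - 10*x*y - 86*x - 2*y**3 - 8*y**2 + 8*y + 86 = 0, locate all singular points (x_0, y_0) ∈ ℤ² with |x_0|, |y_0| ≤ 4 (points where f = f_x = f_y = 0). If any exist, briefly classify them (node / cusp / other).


Singular points: {(3, -1)}; classification: node.

Compute partial derivatives:
  f_x = -9*x**2 + 4*x*y + 56*x + y**2 - 10*y - 86.
  f_y = 2*x**2 + 2*x*y - 10*x - 6*y**2 - 16*y + 8.
Scan x_0 ∈ {−4, ..., 4}. For each x_0, f_y(x_0, y) is a polynomial in y; find its integer roots y ∈ {−4, ..., 4}, then test f_x and f at those candidates.
  x = -4: f_y(-4, y) = -6*y**2 - 24*y + 80; no integer root y with |y| ≤ 4.
  x = -3: f_y(-3, y) = -6*y**2 - 22*y + 56; no integer root y with |y| ≤ 4.
  x = -2: f_y(-2, y) = -6*y**2 - 20*y + 36; no integer root y with |y| ≤ 4.
  x = -1: f_y(-1, y) = -6*y**2 - 18*y + 20; no integer root y with |y| ≤ 4.
  x = 0: f_y(0, y) = -6*y**2 - 16*y + 8; no integer root y with |y| ≤ 4.
  x = 1: f_y(1, y) = -6*y**2 - 14*y; vanishes at y ∈ {0}. (1, 0): f_x = -39 ≠ 0.
  x = 2: f_y(2, y) = -6*y**2 - 12*y - 4; no integer root y with |y| ≤ 4.
  x = 3: f_y(3, y) = -6*y**2 - 10*y - 4; vanishes at y ∈ {-1}. (3, -1): f_x = 0, f = 0 — SINGULAR.
  x = 4: f_y(4, y) = -6*y**2 - 8*y; vanishes at y ∈ {0}. (4, 0): f_x = -6 ≠ 0.
Only singular point on the grid: (3, -1).
Classify: substitute x = 3 + u, y = -1 + v and expand: f = -3*u**3 + 2*u**2*v - u**2 + u*v**2 - 2*v**3 + v**2.
No constant or linear terms (consistent with a singular point). Quadratic part: -u**2 + v**2. Cubic part: -3*u**3 + 2*u**2*v + u*v**2 - 2*v**3.
The quadratic part v**2 - u**2 = (v − u)(v + u) splits into two distinct linear factors, so there are two distinct tangent lines y − -1 = ±(x − 3) — this is a node (ordinary double point).
Classification: node.


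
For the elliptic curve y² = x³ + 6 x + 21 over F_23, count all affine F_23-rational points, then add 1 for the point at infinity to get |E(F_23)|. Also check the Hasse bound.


Affine points = {(2, 8), (2, 15), (8, 11), (8, 12), (10, 0), (12, 2), (12, 21), (15, 6), (15, 17), (16, 2), (16, 21), (18, 2), (18, 21), (19, 5), (19, 18), (21, 1), (21, 22)}; affine count = 17; |E(F_23)| = 18.

Discriminant check: Δ ∝ 4a³ + 27b² = 4·6³ + 27·21² = 4·216 + 27·441 ≡ 6 (mod 23). Nonzero ⇒ E is nonsingular.
For each x ∈ F_23, compute rhs = x³ + 6·x + 21 mod 23, then count y ∈ F_23 with y² ≡ rhs.
  x = 0: rhs = 21, matching y values: none (0 points).
  x = 1: rhs = 5, matching y values: none (0 points).
  x = 2: rhs = 18, matching y values: 8, 15 (2 points).
  x = 3: rhs = 20, matching y values: none (0 points).
  x = 4: rhs = 17, matching y values: none (0 points).
  x = 5: rhs = 15, matching y values: none (0 points).
  x = 6: rhs = 20, matching y values: none (0 points).
  x = 7: rhs = 15, matching y values: none (0 points).
  x = 8: rhs = 6, matching y values: 11, 12 (2 points).
  x = 9: rhs = 22, matching y values: none (0 points).
  x = 10: rhs = 0, matching y values: 0 (1 points).
  x = 11: rhs = 15, matching y values: none (0 points).
  x = 12: rhs = 4, matching y values: 2, 21 (2 points).
  x = 13: rhs = 19, matching y values: none (0 points).
  x = 14: rhs = 20, matching y values: none (0 points).
  x = 15: rhs = 13, matching y values: 6, 17 (2 points).
  x = 16: rhs = 4, matching y values: 2, 21 (2 points).
  x = 17: rhs = 22, matching y values: none (0 points).
  x = 18: rhs = 4, matching y values: 2, 21 (2 points).
  x = 19: rhs = 2, matching y values: 5, 18 (2 points).
  x = 20: rhs = 22, matching y values: none (0 points).
  x = 21: rhs = 1, matching y values: 1, 22 (2 points).
  x = 22: rhs = 14, matching y values: none (0 points).
Total affine count: 17.
Full point count |E(F_23)| = 17 + 1 = 18.
Hasse bound: |18 − (23+1)| = |-6| = 6 ≤ 2√23 ≈ 9.5917 ✓.


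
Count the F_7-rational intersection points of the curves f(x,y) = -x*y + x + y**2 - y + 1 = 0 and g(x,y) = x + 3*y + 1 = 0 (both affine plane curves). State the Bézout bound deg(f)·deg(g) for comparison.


Common zeros: {(2, 6), (6, 0)}; count = 2; Bézout bound = 2.

deg(f) = 2, deg(g) = 1, so Bézout bound = 2.
Scan x ∈ F_7. For each x, list the y ∈ F_7 with f(x, y) ≡ 0 and those with g(x, y) ≡ 0 (mod 7); the common zeros in that column are the intersection.
  x = 0: f ≡ 0 at y ∈ {3, 5}; g ≡ 0 at y ∈ {2}; common: ∅.
  x = 1: f ≡ 0 at y ∈ ∅; g ≡ 0 at y ∈ {4}; common: ∅.
  x = 2: f ≡ 0 at y ∈ {4, 6}; g ≡ 0 at y ∈ {6}; common: {6}.
  x = 3: f ≡ 0 at y ∈ {2}; g ≡ 0 at y ∈ {1}; common: ∅.
  x = 4: f ≡ 0 at y ∈ ∅; g ≡ 0 at y ∈ {3}; common: ∅.
  x = 5: f ≡ 0 at y ∈ ∅; g ≡ 0 at y ∈ {5}; common: ∅.
  x = 6: f ≡ 0 at y ∈ {0}; g ≡ 0 at y ∈ {0}; common: {0}.
Collecting: common zeros = {(2, 6), (6, 0)}, so the count is 2.
Comparison with the Bézout bound: 2 ≤ 2 = deg(f)·deg(g), as expected for curves with no common component (the bound is attained).


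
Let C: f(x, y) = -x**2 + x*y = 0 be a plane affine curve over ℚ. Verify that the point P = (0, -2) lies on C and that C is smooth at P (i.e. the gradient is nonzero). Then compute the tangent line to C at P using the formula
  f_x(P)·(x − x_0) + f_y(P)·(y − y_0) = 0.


Tangent line at P: -2*x = 0.

Step 1: f(0, -2) = 0, so P lies on C.
Step 2: partial derivatives
  f_x(x, y) = -2*x + y, f_y(x, y) = x.
  f_x(P) = -2, f_y(P) = 0 (gradient nonzero, so P is smooth).
Step 3: tangent line at P: -2·(x − 0) + 0·(y − -2) = 0.
Expanding: -2*x = 0.


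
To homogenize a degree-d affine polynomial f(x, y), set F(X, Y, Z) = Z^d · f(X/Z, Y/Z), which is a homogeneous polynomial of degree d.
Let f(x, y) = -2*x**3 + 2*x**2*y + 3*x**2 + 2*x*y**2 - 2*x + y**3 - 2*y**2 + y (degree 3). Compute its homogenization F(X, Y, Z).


F(X, Y, Z) = -2*X**3 + 2*X**2*Y + 3*X**2*Z + 2*X*Y**2 - 2*X*Z**2 + Y**3 - 2*Y**2*Z + Y*Z**2

deg(f) = 3.
Substitute x = X/Z, y = Y/Z into f, then multiply by Z^3.
  monomial -2·x^3·y^0 ↦ -2·X^3·Y^0·Z^0.
  monomial 2·x^2·y^1 ↦ 2·X^2·Y^1·Z^0.
  monomial 3·x^2·y^0 ↦ 3·X^2·Y^0·Z^1.
  monomial 2·x^1·y^2 ↦ 2·X^1·Y^2·Z^0.
  monomial -2·x^1·y^0 ↦ -2·X^1·Y^0·Z^2.
  monomial 1·x^0·y^3 ↦ 1·X^0·Y^3·Z^0.
  monomial -2·x^0·y^2 ↦ -2·X^0·Y^2·Z^1.
  monomial 1·x^0·y^1 ↦ 1·X^0·Y^1·Z^2.
Collecting: F(X, Y, Z) = -2*X**3 + 2*X**2*Y + 3*X**2*Z + 2*X*Y**2 - 2*X*Z**2 + Y**3 - 2*Y**2*Z + Y*Z**2.


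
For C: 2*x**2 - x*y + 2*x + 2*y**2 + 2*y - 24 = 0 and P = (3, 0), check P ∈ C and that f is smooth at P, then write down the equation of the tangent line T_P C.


Tangent line at P: 14*x - y - 42 = 0.

Step 1: f(3, 0) = 0, so P lies on C.
Step 2: partial derivatives
  f_x(x, y) = 4*x - y + 2, f_y(x, y) = -x + 4*y + 2.
  f_x(P) = 14, f_y(P) = -1 (gradient nonzero, so P is smooth).
Step 3: tangent line at P: 14·(x − 3) + -1·(y − 0) = 0.
Expanding: 14*x - y - 42 = 0.


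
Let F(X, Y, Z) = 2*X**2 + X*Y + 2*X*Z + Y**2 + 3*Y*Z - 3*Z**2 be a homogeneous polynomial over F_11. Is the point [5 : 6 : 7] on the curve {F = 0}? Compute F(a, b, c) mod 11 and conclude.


F(5,6,7) ≡ 0 (mod 11); P is on the curve.

Evaluate F(5, 6, 7) term-by-term (mod 11).
  2*X**2 ↦ 2·25·1·1 = 50
  X*Y ↦ 1·5·6·1 = 30
  2*X*Z ↦ 2·5·1·7 = 70
  Y**2 ↦ 1·1·36·1 = 36
  3*Y*Z ↦ 3·1·6·7 = 126
  -3*Z**2 ↦ -3·1·1·49 = -147
Sum: F(5, 6, 7) = (50) + (30) + (70) + (36) + (126) + (-147) = 165.
Reducing mod 11: 165 ≡ 0 (mod 11).
Since F(a, b, c) ≡ 0 (mod 11), P lies on the curve.


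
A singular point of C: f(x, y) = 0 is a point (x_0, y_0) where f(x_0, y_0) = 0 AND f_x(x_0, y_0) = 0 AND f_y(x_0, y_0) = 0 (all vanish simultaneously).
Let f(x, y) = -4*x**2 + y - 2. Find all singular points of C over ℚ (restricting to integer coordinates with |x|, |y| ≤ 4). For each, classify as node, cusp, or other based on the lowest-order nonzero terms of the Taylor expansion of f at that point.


No singular points in the scanned grid; C is smooth there.

Compute partial derivatives:
  f_x = -8*x.
  f_y = 1.
f_y = 1 is a nonzero constant, so f_y never vanishes: no point (x, y) can satisfy f = f_x = f_y = 0. In particular no (x, y) ∈ {−4, ..., 4}² is singular; the curve is smooth.


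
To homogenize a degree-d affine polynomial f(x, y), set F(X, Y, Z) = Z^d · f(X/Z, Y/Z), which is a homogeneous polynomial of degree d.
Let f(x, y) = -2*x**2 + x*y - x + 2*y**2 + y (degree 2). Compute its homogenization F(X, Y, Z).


F(X, Y, Z) = -2*X**2 + X*Y - X*Z + 2*Y**2 + Y*Z

deg(f) = 2.
Substitute x = X/Z, y = Y/Z into f, then multiply by Z^2.
  monomial -2·x^2·y^0 ↦ -2·X^2·Y^0·Z^0.
  monomial 1·x^1·y^1 ↦ 1·X^1·Y^1·Z^0.
  monomial -1·x^1·y^0 ↦ -1·X^1·Y^0·Z^1.
  monomial 2·x^0·y^2 ↦ 2·X^0·Y^2·Z^0.
  monomial 1·x^0·y^1 ↦ 1·X^0·Y^1·Z^1.
Collecting: F(X, Y, Z) = -2*X**2 + X*Y - X*Z + 2*Y**2 + Y*Z.


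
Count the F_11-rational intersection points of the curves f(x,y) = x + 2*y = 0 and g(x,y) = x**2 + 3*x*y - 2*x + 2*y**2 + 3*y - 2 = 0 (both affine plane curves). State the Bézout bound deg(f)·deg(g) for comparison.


Common zeros: {(1, 5)}; count = 1; Bézout bound = 2.

deg(f) = 1, deg(g) = 2, so Bézout bound = 2.
Scan x ∈ F_11. For each x, list the y ∈ F_11 with f(x, y) ≡ 0 and those with g(x, y) ≡ 0 (mod 11); the common zeros in that column are the intersection.
  x = 0: f ≡ 0 at y ∈ {0}; g ≡ 0 at y ∈ {6, 9}; common: ∅.
  x = 1: f ≡ 0 at y ∈ {5}; g ≡ 0 at y ∈ {3, 5}; common: {5}.
  x = 2: f ≡ 0 at y ∈ {10}; g ≡ 0 at y ∈ {4, 8}; common: ∅.
  x = 3: f ≡ 0 at y ∈ {4}; g ≡ 0 at y ∈ {2, 3}; common: ∅.
  x = 4: f ≡ 0 at y ∈ {9}; g ≡ 0 at y ∈ {2, 7}; common: ∅.
  x = 5: f ≡ 0 at y ∈ {3}; g ≡ 0 at y ∈ {1}; common: ∅.
  x = 6: f ≡ 0 at y ∈ {8}; g ≡ 0 at y ∈ {0, 6}; common: ∅.
  x = 7: f ≡ 0 at y ∈ {2}; g ≡ 0 at y ∈ {0, 10}; common: ∅.
  x = 8: f ≡ 0 at y ∈ {7}; g ≡ 0 at y ∈ {5, 9}; common: ∅.
  x = 9: f ≡ 0 at y ∈ {1}; g ≡ 0 at y ∈ {8, 10}; common: ∅.
  x = 10: f ≡ 0 at y ∈ {6}; g ≡ 0 at y ∈ {4, 7}; common: ∅.
Collecting: common zeros = {(1, 5)}, so the count is 1.
Comparison with the Bézout bound: 1 ≤ 2 = deg(f)·deg(g), as expected for curves with no common component (the affine F_11-count falls short of the bound because intersections may lie at infinity, over extension fields, or carry multiplicity).


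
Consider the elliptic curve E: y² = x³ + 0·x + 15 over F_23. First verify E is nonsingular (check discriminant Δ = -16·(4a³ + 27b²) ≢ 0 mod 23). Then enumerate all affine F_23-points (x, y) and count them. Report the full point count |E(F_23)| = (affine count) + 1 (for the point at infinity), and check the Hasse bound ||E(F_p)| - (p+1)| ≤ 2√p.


Affine points = {(1, 4), (1, 19), (2, 0), (5, 5), (5, 18), (6, 1), (6, 22), (7, 6), (7, 17), (9, 10), (9, 13), (10, 7), (10, 16), (11, 9), (11, 14), (12, 8), (12, 15), (13, 2), (13, 21), (15, 3), (15, 20), (17, 11), (17, 12)}; affine count = 23; |E(F_23)| = 24.

Discriminant check: Δ ∝ 4a³ + 27b² = 4·0³ + 27·15² = 4·0 + 27·225 ≡ 3 (mod 23). Nonzero ⇒ E is nonsingular.
For each x ∈ F_23, compute rhs = x³ + 0·x + 15 mod 23, then count y ∈ F_23 with y² ≡ rhs.
  x = 0: rhs = 15, matching y values: none (0 points).
  x = 1: rhs = 16, matching y values: 4, 19 (2 points).
  x = 2: rhs = 0, matching y values: 0 (1 points).
  x = 3: rhs = 19, matching y values: none (0 points).
  x = 4: rhs = 10, matching y values: none (0 points).
  x = 5: rhs = 2, matching y values: 5, 18 (2 points).
  x = 6: rhs = 1, matching y values: 1, 22 (2 points).
  x = 7: rhs = 13, matching y values: 6, 17 (2 points).
  x = 8: rhs = 21, matching y values: none (0 points).
  x = 9: rhs = 8, matching y values: 10, 13 (2 points).
  x = 10: rhs = 3, matching y values: 7, 16 (2 points).
  x = 11: rhs = 12, matching y values: 9, 14 (2 points).
  x = 12: rhs = 18, matching y values: 8, 15 (2 points).
  x = 13: rhs = 4, matching y values: 2, 21 (2 points).
  x = 14: rhs = 22, matching y values: none (0 points).
  x = 15: rhs = 9, matching y values: 3, 20 (2 points).
  x = 16: rhs = 17, matching y values: none (0 points).
  x = 17: rhs = 6, matching y values: 11, 12 (2 points).
  x = 18: rhs = 5, matching y values: none (0 points).
  x = 19: rhs = 20, matching y values: none (0 points).
  x = 20: rhs = 11, matching y values: none (0 points).
  x = 21: rhs = 7, matching y values: none (0 points).
  x = 22: rhs = 14, matching y values: none (0 points).
Total affine count: 23.
Full point count |E(F_23)| = 23 + 1 = 24.
Hasse bound: |24 − (23+1)| = |0| = 0 ≤ 2√23 ≈ 9.5917 ✓.


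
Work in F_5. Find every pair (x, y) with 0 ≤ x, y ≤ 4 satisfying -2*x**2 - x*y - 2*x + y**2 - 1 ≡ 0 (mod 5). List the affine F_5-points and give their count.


Affine F_5-points: {(0, 1), (0, 4), (1, 0), (1, 1), (2, 3), (2, 4), (3, 0), (3, 3), (4, 2)}; count = 9.

For each of the 25 pairs (x, y) ∈ F_5², evaluate f(x, y) mod 5. Record the zeros.
  x = 0: [0↦4, 1↦0, 2↦3, 3↦3, 4↦0]  zeros at y ∈ {1, 4}
  x = 1: [0↦0, 1↦0, 2↦2, 3↦1, 4↦2]  zeros at y ∈ {0, 1}
  x = 2: [0↦2, 1↦1, 2↦2, 3↦0, 4↦0]  zeros at y ∈ {3, 4}
  x = 3: [0↦0, 1↦3, 2↦3, 3↦0, 4↦4]  zeros at y ∈ {0, 3}
  x = 4: [0↦4, 1↦1, 2↦0, 3↦1, 4↦4]  zeros at y ∈ {2}
Collecting zeros: affine points = {(0, 1), (0, 4), (1, 0), (1, 1), (2, 3), (2, 4), (3, 0), (3, 3), (4, 2)}.
Total count |C(F_5)_aff| = 9.


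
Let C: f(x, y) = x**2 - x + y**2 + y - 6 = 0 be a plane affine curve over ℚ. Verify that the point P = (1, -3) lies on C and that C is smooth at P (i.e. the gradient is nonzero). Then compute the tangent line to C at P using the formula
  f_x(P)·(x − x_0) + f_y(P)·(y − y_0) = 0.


Tangent line at P: x - 5*y - 16 = 0.

Step 1: f(1, -3) = 0, so P lies on C.
Step 2: partial derivatives
  f_x(x, y) = 2*x - 1, f_y(x, y) = 2*y + 1.
  f_x(P) = 1, f_y(P) = -5 (gradient nonzero, so P is smooth).
Step 3: tangent line at P: 1·(x − 1) + -5·(y − -3) = 0.
Expanding: x - 5*y - 16 = 0.


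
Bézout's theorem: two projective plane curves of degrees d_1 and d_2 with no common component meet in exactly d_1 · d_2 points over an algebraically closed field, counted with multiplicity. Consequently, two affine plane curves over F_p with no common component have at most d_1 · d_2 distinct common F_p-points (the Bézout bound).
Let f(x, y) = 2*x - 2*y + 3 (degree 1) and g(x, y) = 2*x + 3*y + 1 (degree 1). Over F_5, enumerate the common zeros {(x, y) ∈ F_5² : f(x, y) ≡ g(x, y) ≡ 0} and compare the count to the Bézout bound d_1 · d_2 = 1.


Common zeros: ∅; count = 0; Bézout bound = 1.

deg(f) = 1, deg(g) = 1, so Bézout bound = 1.
Scan x ∈ F_5. For each x, list the y ∈ F_5 with f(x, y) ≡ 0 and those with g(x, y) ≡ 0 (mod 5); the common zeros in that column are the intersection.
  x = 0: f ≡ 0 at y ∈ {4}; g ≡ 0 at y ∈ {3}; common: ∅.
  x = 1: f ≡ 0 at y ∈ {0}; g ≡ 0 at y ∈ {4}; common: ∅.
  x = 2: f ≡ 0 at y ∈ {1}; g ≡ 0 at y ∈ {0}; common: ∅.
  x = 3: f ≡ 0 at y ∈ {2}; g ≡ 0 at y ∈ {1}; common: ∅.
  x = 4: f ≡ 0 at y ∈ {3}; g ≡ 0 at y ∈ {2}; common: ∅.
Collecting: common zeros = ∅, so the count is 0.
Comparison with the Bézout bound: 0 ≤ 1 = deg(f)·deg(g), as expected for curves with no common component (the affine F_5-count falls short of the bound because intersections may lie at infinity, over extension fields, or carry multiplicity).


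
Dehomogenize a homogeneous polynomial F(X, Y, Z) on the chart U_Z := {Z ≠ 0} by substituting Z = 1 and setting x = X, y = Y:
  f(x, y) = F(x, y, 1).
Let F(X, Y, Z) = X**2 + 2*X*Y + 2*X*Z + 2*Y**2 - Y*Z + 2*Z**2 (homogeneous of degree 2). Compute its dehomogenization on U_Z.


f(x, y) = x**2 + 2*x*y + 2*x + 2*y**2 - y + 2

On U_Z we set Z = 1. Each monomial c·X^i·Y^j·Z^k in F becomes c·x^i·y^j·1^k = c·x^i·y^j.
Substituting Z = 1: F(X, Y, 1) = x**2 + 2*x*y + 2*x + 2*y**2 - y + 2.
Note: deg(f) ≤ deg(F) = 2; strict inequality happens when F is divisible by Z (lost terms).


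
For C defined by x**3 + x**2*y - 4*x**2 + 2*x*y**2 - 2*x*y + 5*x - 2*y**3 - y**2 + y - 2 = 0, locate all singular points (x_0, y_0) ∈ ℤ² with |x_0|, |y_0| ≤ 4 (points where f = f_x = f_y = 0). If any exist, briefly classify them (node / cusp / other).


Singular points: {(1, 0)}; classification: node.

Compute partial derivatives:
  f_x = 3*x**2 + 2*x*y - 8*x + 2*y**2 - 2*y + 5.
  f_y = x**2 + 4*x*y - 2*x - 6*y**2 - 2*y + 1.
Scan x_0 ∈ {−4, ..., 4}. For each x_0, f_y(x_0, y) is a polynomial in y; find its integer roots y ∈ {−4, ..., 4}, then test f_x and f at those candidates.
  x = -4: f_y(-4, y) = -6*y**2 - 18*y + 25; no integer root y with |y| ≤ 4.
  x = -3: f_y(-3, y) = -6*y**2 - 14*y + 16; no integer root y with |y| ≤ 4.
  x = -2: f_y(-2, y) = -6*y**2 - 10*y + 9; no integer root y with |y| ≤ 4.
  x = -1: f_y(-1, y) = -6*y**2 - 6*y + 4; no integer root y with |y| ≤ 4.
  x = 0: f_y(0, y) = -6*y**2 - 2*y + 1; no integer root y with |y| ≤ 4.
  x = 1: f_y(1, y) = -6*y**2 + 2*y; vanishes at y ∈ {0}. (1, 0): f_x = 0, f = 0 — SINGULAR.
  x = 2: f_y(2, y) = -6*y**2 + 6*y + 1; no integer root y with |y| ≤ 4.
  x = 3: f_y(3, y) = -6*y**2 + 10*y + 4; vanishes at y ∈ {2}. (3, 2): f_x = 24 ≠ 0.
  x = 4: f_y(4, y) = -6*y**2 + 14*y + 9; no integer root y with |y| ≤ 4.
Only singular point on the grid: (1, 0).
Classify: substitute x = 1 + u, y = 0 + v and expand: f = u**3 + u**2*v - u**2 + 2*u*v**2 - 2*v**3 + v**2.
No constant or linear terms (consistent with a singular point). Quadratic part: -u**2 + v**2. Cubic part: u**3 + u**2*v + 2*u*v**2 - 2*v**3.
The quadratic part v**2 - u**2 = (v − u)(v + u) splits into two distinct linear factors, so there are two distinct tangent lines y − 0 = ±(x − 1) — this is a node (ordinary double point).
Classification: node.


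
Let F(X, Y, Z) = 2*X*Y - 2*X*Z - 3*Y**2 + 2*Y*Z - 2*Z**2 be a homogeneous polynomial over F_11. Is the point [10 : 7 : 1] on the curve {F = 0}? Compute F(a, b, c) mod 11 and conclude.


F(10,7,1) ≡ 7 (mod 11); P is NOT on the curve.

Evaluate F(10, 7, 1) term-by-term (mod 11).
  2*X*Y ↦ 2·10·7·1 = 140
  -2*X*Z ↦ -2·10·1·1 = -20
  -3*Y**2 ↦ -3·1·49·1 = -147
  2*Y*Z ↦ 2·1·7·1 = 14
  -2*Z**2 ↦ -2·1·1·1 = -2
Sum: F(10, 7, 1) = (140) + (-20) + (-147) + (14) + (-2) = -15.
Reducing mod 11: -15 ≡ 7 (mod 11).
Since F(a, b, c) ≡ 7 ≠ 0 (mod 11), P does NOT lie on the curve.


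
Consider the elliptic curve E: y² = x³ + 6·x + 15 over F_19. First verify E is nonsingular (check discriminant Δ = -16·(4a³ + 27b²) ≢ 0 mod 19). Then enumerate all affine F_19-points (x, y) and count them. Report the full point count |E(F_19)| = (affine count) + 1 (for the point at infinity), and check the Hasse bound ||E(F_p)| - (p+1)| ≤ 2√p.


Affine points = {(2, 4), (2, 15), (6, 1), (6, 18), (7, 1), (7, 18), (8, 9), (8, 10), (9, 0), (10, 7), (10, 12), (11, 5), (11, 14)}; affine count = 13; |E(F_19)| = 14.

Discriminant check: Δ ∝ 4a³ + 27b² = 4·6³ + 27·15² = 4·216 + 27·225 ≡ 4 (mod 19). Nonzero ⇒ E is nonsingular.
For each x ∈ F_19, compute rhs = x³ + 6·x + 15 mod 19, then count y ∈ F_19 with y² ≡ rhs.
  x = 0: rhs = 15, matching y values: none (0 points).
  x = 1: rhs = 3, matching y values: none (0 points).
  x = 2: rhs = 16, matching y values: 4, 15 (2 points).
  x = 3: rhs = 3, matching y values: none (0 points).
  x = 4: rhs = 8, matching y values: none (0 points).
  x = 5: rhs = 18, matching y values: none (0 points).
  x = 6: rhs = 1, matching y values: 1, 18 (2 points).
  x = 7: rhs = 1, matching y values: 1, 18 (2 points).
  x = 8: rhs = 5, matching y values: 9, 10 (2 points).
  x = 9: rhs = 0, matching y values: 0 (1 points).
  x = 10: rhs = 11, matching y values: 7, 12 (2 points).
  x = 11: rhs = 6, matching y values: 5, 14 (2 points).
  x = 12: rhs = 10, matching y values: none (0 points).
  x = 13: rhs = 10, matching y values: none (0 points).
  x = 14: rhs = 12, matching y values: none (0 points).
  x = 15: rhs = 3, matching y values: none (0 points).
  x = 16: rhs = 8, matching y values: none (0 points).
  x = 17: rhs = 14, matching y values: none (0 points).
  x = 18: rhs = 8, matching y values: none (0 points).
Total affine count: 13.
Full point count |E(F_19)| = 13 + 1 = 14.
Hasse bound: |14 − (19+1)| = |-6| = 6 ≤ 2√19 ≈ 8.7178 ✓.


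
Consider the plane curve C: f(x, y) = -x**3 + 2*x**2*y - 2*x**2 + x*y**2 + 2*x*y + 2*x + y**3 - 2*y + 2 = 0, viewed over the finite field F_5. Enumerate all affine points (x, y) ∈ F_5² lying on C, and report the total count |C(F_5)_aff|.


Affine F_5-points: {(1, 1), (2, 0), (2, 3)}; count = 3.

For each of the 25 pairs (x, y) ∈ F_5², evaluate f(x, y) mod 5. Record the zeros.
  x = 0: [0↦2, 1↦1, 2↦1, 3↦3, 4↦3]  zeros at y ∈ ∅
  x = 1: [0↦1, 1↦0, 2↦2, 3↦3, 4↦4]  zeros at y ∈ {1}
  x = 2: [0↦0, 1↦3, 2↦1, 3↦0, 4↦1]  zeros at y ∈ {0, 3}
  x = 3: [0↦3, 1↦4, 2↦2, 3↦3, 4↦3]  zeros at y ∈ ∅
  x = 4: [0↦4, 1↦2, 2↦4, 3↦1, 4↦4]  zeros at y ∈ ∅
Collecting zeros: affine points = {(1, 1), (2, 0), (2, 3)}.
Total count |C(F_5)_aff| = 3.


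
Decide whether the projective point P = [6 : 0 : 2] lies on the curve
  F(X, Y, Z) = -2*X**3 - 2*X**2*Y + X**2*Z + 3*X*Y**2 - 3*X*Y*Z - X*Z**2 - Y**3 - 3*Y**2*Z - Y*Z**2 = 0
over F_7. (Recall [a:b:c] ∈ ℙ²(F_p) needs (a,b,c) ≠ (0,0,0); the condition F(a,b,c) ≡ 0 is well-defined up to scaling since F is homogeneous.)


F(6,0,2) ≡ 1 (mod 7); P is NOT on the curve.

Evaluate F(6, 0, 2) term-by-term (mod 7).
  -2*X**3 ↦ -2·216·1·1 = -432
  -2*X**2*Y ↦ -2·36·0·1 = 0
  X**2*Z ↦ 1·36·1·2 = 72
  3*X*Y**2 ↦ 3·6·0·1 = 0
  -3*X*Y*Z ↦ -3·6·0·2 = 0
  -X*Z**2 ↦ -1·6·1·4 = -24
  -Y**3 ↦ -1·1·0·1 = 0
  -3*Y**2*Z ↦ -3·1·0·2 = 0
  -Y*Z**2 ↦ -1·1·0·4 = 0
Sum: F(6, 0, 2) = (-432) + (0) + (72) + (0) + (0) + (-24) + (0) + (0) + (0) = -384.
Reducing mod 7: -384 ≡ 1 (mod 7).
Since F(a, b, c) ≡ 1 ≠ 0 (mod 7), P does NOT lie on the curve.


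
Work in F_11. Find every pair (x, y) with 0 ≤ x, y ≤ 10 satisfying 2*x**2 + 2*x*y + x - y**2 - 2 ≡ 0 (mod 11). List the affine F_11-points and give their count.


Affine F_11-points: {(0, 3), (0, 8), (2, 1), (2, 3), (5, 4), (5, 6), (7, 4), (7, 10), (8, 8), (10, 10)}; count = 10.

For each of the 121 pairs (x, y) ∈ F_11², evaluate f(x, y) mod 11. Record the zeros.
  x = 0: [0↦9, 1↦8, 2↦5, 3↦0, 4↦4, 5↦6, 6↦6, 7↦4, 8↦0, 9↦5, 10↦8]  zeros at y ∈ {3, 8}
  x = 1: [0↦1, 1↦2, 2↦1, 3↦9, 4↦4, 5↦8, 6↦10, 7↦10, 8↦8, 9↦4, 10↦9]  zeros at y ∈ ∅
  x = 2: [0↦8, 1↦0, 2↦1, 3↦0, 4↦8, 5↦3, 6↦7, 7↦9, 8↦9, 9↦7, 10↦3]  zeros at y ∈ {1, 3}
  x = 3: [0↦8, 1↦2, 2↦5, 3↦6, 4↦5, 5↦2, 6↦8, 7↦1, 8↦3, 9↦3, 10↦1]  zeros at y ∈ ∅
  x = 4: [0↦1, 1↦8, 2↦2, 3↦5, 4↦6, 5↦5, 6↦2, 7↦8, 8↦1, 9↦3, 10↦3]  zeros at y ∈ ∅
  x = 5: [0↦9, 1↦7, 2↦3, 3↦8, 4↦0, 5↦1, 6↦0, 7↦8, 8↦3, 9↦7, 10↦9]  zeros at y ∈ {4, 6}
  x = 6: [0↦10, 1↦10, 2↦8, 3↦4, 4↦9, 5↦1, 6↦2, 7↦1, 8↦9, 9↦4, 10↦8]  zeros at y ∈ ∅
  x = 7: [0↦4, 1↦6, 2↦6, 3↦4, 4↦0, 5↦5, 6↦8, 7↦9, 8↦8, 9↦5, 10↦0]  zeros at y ∈ {4, 10}
  x = 8: [0↦2, 1↦6, 2↦8, 3↦8, 4↦6, 5↦2, 6↦7, 7↦10, 8↦0, 9↦10, 10↦7]  zeros at y ∈ {8}
  x = 9: [0↦4, 1↦10, 2↦3, 3↦5, 4↦5, 5↦3, 6↦10, 7↦4, 8↦7, 9↦8, 10↦7]  zeros at y ∈ ∅
  x = 10: [0↦10, 1↦7, 2↦2, 3↦6, 4↦8, 5↦8, 6↦6, 7↦2, 8↦7, 9↦10, 10↦0]  zeros at y ∈ {10}
Collecting zeros: affine points = {(0, 3), (0, 8), (2, 1), (2, 3), (5, 4), (5, 6), (7, 4), (7, 10), (8, 8), (10, 10)}.
Total count |C(F_11)_aff| = 10.


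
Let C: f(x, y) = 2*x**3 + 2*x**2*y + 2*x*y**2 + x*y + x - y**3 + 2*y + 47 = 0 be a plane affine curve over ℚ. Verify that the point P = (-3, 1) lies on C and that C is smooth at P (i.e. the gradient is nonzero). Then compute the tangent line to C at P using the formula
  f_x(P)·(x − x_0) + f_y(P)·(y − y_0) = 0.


Tangent line at P: 46*x + 2*y + 136 = 0.

Step 1: f(-3, 1) = 0, so P lies on C.
Step 2: partial derivatives
  f_x(x, y) = 6*x**2 + 4*x*y + 2*y**2 + y + 1, f_y(x, y) = 2*x**2 + 4*x*y + x - 3*y**2 + 2.
  f_x(P) = 46, f_y(P) = 2 (gradient nonzero, so P is smooth).
Step 3: tangent line at P: 46·(x − -3) + 2·(y − 1) = 0.
Expanding: 46*x + 2*y + 136 = 0.


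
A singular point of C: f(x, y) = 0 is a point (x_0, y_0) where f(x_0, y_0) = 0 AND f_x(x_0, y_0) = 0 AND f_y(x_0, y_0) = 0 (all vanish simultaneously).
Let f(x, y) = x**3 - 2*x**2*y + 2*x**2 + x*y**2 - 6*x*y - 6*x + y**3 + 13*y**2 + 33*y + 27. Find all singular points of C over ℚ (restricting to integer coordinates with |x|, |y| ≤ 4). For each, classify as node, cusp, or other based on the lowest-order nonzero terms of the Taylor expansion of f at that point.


Singular points: {(-3, -3)}; classification: node.

Compute partial derivatives:
  f_x = 3*x**2 - 4*x*y + 4*x + y**2 - 6*y - 6.
  f_y = -2*x**2 + 2*x*y - 6*x + 3*y**2 + 26*y + 33.
Scan x_0 ∈ {−4, ..., 4}. For each x_0, f_y(x_0, y) is a polynomial in y; find its integer roots y ∈ {−4, ..., 4}, then test f_x and f at those candidates.
  x = -4: f_y(-4, y) = 3*y**2 + 18*y + 25; no integer root y with |y| ≤ 4.
  x = -3: f_y(-3, y) = 3*y**2 + 20*y + 33; vanishes at y ∈ {-3}. (-3, -3): f_x = 0, f = 0 — SINGULAR.
  x = -2: f_y(-2, y) = 3*y**2 + 22*y + 37; no integer root y with |y| ≤ 4.
  x = -1: f_y(-1, y) = 3*y**2 + 24*y + 37; no integer root y with |y| ≤ 4.
  x = 0: f_y(0, y) = 3*y**2 + 26*y + 33; no integer root y with |y| ≤ 4.
  x = 1: f_y(1, y) = 3*y**2 + 28*y + 25; vanishes at y ∈ {-1}. (1, -1): f_x = 12 ≠ 0.
  x = 2: f_y(2, y) = 3*y**2 + 30*y + 13; no integer root y with |y| ≤ 4.
  x = 3: f_y(3, y) = 3*y**2 + 32*y - 3; no integer root y with |y| ≤ 4.
  x = 4: f_y(4, y) = 3*y**2 + 34*y - 23; no integer root y with |y| ≤ 4.
Only singular point on the grid: (-3, -3).
Classify: substitute x = -3 + u, y = -3 + v and expand: f = u**3 - 2*u**2*v - u**2 + u*v**2 + v**3 + v**2.
No constant or linear terms (consistent with a singular point). Quadratic part: -u**2 + v**2. Cubic part: u**3 - 2*u**2*v + u*v**2 + v**3.
The quadratic part v**2 - u**2 = (v − u)(v + u) splits into two distinct linear factors, so there are two distinct tangent lines y − -3 = ±(x − -3) — this is a node (ordinary double point).
Classification: node.


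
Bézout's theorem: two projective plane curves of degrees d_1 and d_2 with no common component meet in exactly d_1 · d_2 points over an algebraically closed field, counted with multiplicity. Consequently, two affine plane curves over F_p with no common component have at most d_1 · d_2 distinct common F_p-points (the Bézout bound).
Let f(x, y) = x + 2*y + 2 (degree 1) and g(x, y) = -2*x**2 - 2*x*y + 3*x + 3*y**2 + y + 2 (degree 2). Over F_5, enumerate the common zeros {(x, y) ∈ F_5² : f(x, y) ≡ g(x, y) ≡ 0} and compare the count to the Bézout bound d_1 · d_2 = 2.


Common zeros: {(1, 1), (4, 2)}; count = 2; Bézout bound = 2.

deg(f) = 1, deg(g) = 2, so Bézout bound = 2.
Scan x ∈ F_5. For each x, list the y ∈ F_5 with f(x, y) ≡ 0 and those with g(x, y) ≡ 0 (mod 5); the common zeros in that column are the intersection.
  x = 0: f ≡ 0 at y ∈ {4}; g ≡ 0 at y ∈ ∅; common: ∅.
  x = 1: f ≡ 0 at y ∈ {1}; g ≡ 0 at y ∈ {1}; common: {1}.
  x = 2: f ≡ 0 at y ∈ {3}; g ≡ 0 at y ∈ {0, 1}; common: ∅.
  x = 3: f ≡ 0 at y ∈ {0}; g ≡ 0 at y ∈ {2, 3}; common: ∅.
  x = 4: f ≡ 0 at y ∈ {2}; g ≡ 0 at y ∈ {2}; common: {2}.
Collecting: common zeros = {(1, 1), (4, 2)}, so the count is 2.
Comparison with the Bézout bound: 2 ≤ 2 = deg(f)·deg(g), as expected for curves with no common component (the bound is attained).
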